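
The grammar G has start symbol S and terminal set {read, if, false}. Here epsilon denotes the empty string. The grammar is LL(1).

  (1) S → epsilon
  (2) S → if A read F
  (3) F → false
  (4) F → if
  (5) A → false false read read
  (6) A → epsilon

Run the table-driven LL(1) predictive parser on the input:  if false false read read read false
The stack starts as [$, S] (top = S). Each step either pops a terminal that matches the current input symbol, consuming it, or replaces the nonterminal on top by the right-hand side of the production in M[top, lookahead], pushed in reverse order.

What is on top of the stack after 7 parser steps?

     Stack                           Input                                  Action
  1  $ S                             if false false read read read false $  expand S → if A read F
  2  $ F read A if                   if false false read read read false $  match if
  3  $ F read A                      false false read read read false $     expand A → false false read read
  4  $ F read read read false false  false false read read read false $     match false
  5  $ F read read read false        false read read read false $           match false
  6  $ F read read read              read read read false $                 match read
  7  $ F read read                   read read false $                      match read
Stack after step 7: $ F read (top = read).

read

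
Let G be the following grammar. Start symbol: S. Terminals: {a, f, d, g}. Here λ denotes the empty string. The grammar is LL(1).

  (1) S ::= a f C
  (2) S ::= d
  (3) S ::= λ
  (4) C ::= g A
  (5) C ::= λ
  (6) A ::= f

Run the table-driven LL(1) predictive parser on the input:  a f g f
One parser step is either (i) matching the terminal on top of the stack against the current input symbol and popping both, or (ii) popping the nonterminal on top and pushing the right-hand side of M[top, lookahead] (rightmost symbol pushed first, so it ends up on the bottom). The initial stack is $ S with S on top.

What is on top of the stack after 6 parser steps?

step 1: stack=$ S  input=a f g f $  — expand S ::= a f C
step 2: stack=$ C f a  input=a f g f $  — match a
step 3: stack=$ C f  input=f g f $  — match f
step 4: stack=$ C  input=g f $  — expand C ::= g A
step 5: stack=$ A g  input=g f $  — match g
step 6: stack=$ A  input=f $  — expand A ::= f
Stack after step 6: $ f (top = f).

f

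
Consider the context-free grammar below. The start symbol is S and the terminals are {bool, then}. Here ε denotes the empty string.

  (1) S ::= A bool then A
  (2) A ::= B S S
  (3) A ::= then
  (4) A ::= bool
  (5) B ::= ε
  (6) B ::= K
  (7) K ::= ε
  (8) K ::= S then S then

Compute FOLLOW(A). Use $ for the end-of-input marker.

{$, bool, then}

FIRST(S): from S::=A bool then A we get {bool, then}. So FIRST(S) = {bool, then}.
FIRST(K): from K::=ε we get {ε}; from K::=S then S then we get {bool, then}. So FIRST(K) = {ε, bool, then}.
FIRST(B): from B::=ε we get {ε}; from B::=K we get {ε, bool, then}. So FIRST(B) = {ε, bool, then}.
FIRST(A): from A::=B S S we get {bool, then}; from A::=then we get {then}; from A::=bool we get {bool}. So FIRST(A) = {bool, then}.
FOLLOW(S) includes $ since S is the start symbol.
FOLLOW(B): in A::=B S S, B is followed by S S with FIRST {bool, then}. Thus FOLLOW(B) = {bool, then}.
FOLLOW(K): in B::=K, the suffix after K is empty, so FOLLOW(K) ⊇ FOLLOW(B) = {bool, then}. Thus FOLLOW(K) = {bool, then}.
FOLLOW(S): in A::=B S S (occurrence 1), S is followed by S with FIRST {bool, then}; in A::=B S S (occurrence 2), the suffix after S is empty, so FOLLOW(S) ⊇ FOLLOW(A) = {$, bool, then}; in K::=S then S then (occurrence 1), S is followed by then S then with FIRST {then}; in K::=S then S then (occurrence 2), S is followed by then with FIRST {then}. Thus FOLLOW(S) = {$, bool, then}.
FOLLOW(A): in S::=A bool then A (occurrence 1), A is followed by bool then A with FIRST {bool}; in S::=A bool then A (occurrence 2), the suffix after A is empty, so FOLLOW(A) ⊇ FOLLOW(S) = {$, bool, then}. Thus FOLLOW(A) = {$, bool, then}.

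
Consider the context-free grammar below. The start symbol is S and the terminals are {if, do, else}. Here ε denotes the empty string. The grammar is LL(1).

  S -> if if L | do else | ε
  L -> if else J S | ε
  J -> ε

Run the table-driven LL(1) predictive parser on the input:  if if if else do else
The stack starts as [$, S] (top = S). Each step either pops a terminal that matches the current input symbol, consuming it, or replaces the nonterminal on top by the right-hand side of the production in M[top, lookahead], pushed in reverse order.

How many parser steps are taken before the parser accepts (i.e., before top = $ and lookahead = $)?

10

step 1: stack=$ S  input=if if if else do else $  — expand S -> if if L
step 2: stack=$ L if if  input=if if if else do else $  — match if
step 3: stack=$ L if  input=if if else do else $  — match if
step 4: stack=$ L  input=if else do else $  — expand L -> if else J S
step 5: stack=$ S J else if  input=if else do else $  — match if
step 6: stack=$ S J else  input=else do else $  — match else
step 7: stack=$ S J  input=do else $  — expand J -> ε
step 8: stack=$ S  input=do else $  — expand S -> do else
step 9: stack=$ else do  input=do else $  — match do
step 10: stack=$ else  input=else $  — match else
Accept reached after 10 steps.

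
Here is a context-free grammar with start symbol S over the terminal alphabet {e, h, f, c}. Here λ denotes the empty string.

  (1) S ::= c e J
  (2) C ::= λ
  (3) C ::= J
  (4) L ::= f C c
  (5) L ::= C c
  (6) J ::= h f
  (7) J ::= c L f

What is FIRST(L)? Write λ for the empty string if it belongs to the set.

FIRST(S) = {c}
FIRST(J) = {c, h}
FIRST(C) = {λ, c, h}  (via J)
FIRST(L) = {c, f, h}  (via C c)

{c, f, h}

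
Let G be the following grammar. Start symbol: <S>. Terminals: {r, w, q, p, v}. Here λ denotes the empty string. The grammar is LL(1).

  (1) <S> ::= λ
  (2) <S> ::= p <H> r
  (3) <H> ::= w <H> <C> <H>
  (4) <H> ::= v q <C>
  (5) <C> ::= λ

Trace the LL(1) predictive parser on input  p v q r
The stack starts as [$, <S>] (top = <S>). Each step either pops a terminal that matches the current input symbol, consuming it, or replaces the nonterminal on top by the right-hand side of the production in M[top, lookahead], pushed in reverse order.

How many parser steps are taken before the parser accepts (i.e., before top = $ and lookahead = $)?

7

     Stack        Input      Action
  1  $ <S>        p v q r $  expand <S> ::= p <H> r
  2  $ r <H> p    p v q r $  match p
  3  $ r <H>      v q r $    expand <H> ::= v q <C>
  4  $ r <C> q v  v q r $    match v
  5  $ r <C> q    q r $      match q
  6  $ r <C>      r $        expand <C> ::= λ
  7  $ r          r $        match r
Accept reached after 7 steps.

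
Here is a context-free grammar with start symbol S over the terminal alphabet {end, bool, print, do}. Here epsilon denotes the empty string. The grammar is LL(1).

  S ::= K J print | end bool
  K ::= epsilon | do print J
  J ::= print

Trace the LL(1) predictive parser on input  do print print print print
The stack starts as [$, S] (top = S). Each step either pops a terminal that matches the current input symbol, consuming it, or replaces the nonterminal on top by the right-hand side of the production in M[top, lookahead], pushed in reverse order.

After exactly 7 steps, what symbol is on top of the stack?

print

step 1: stack=$ S  input=do print print print print $  — expand S ::= K J print
step 2: stack=$ print J K  input=do print print print print $  — expand K ::= do print J
step 3: stack=$ print J J print do  input=do print print print print $  — match do
step 4: stack=$ print J J print  input=print print print print $  — match print
step 5: stack=$ print J J  input=print print print $  — expand J ::= print
step 6: stack=$ print J print  input=print print print $  — match print
step 7: stack=$ print J  input=print print $  — expand J ::= print
Stack after step 7: $ print print (top = print).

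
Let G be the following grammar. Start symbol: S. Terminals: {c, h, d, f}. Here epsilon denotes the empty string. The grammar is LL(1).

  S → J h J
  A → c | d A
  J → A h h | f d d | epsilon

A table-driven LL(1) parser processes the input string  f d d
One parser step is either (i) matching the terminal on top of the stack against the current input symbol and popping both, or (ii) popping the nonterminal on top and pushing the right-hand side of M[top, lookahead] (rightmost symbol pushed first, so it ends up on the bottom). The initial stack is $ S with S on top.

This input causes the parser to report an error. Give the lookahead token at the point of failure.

$

step 1: stack=$ S  input=f d d $  — expand S → J h J
step 2: stack=$ J h J  input=f d d $  — expand J → f d d
step 3: stack=$ J h d d f  input=f d d $  — match f
step 4: stack=$ J h d d  input=d d $  — match d
step 5: stack=$ J h d  input=d $  — match d
step 6: stack=$ J h  input=$  — error: top is terminal h but lookahead is $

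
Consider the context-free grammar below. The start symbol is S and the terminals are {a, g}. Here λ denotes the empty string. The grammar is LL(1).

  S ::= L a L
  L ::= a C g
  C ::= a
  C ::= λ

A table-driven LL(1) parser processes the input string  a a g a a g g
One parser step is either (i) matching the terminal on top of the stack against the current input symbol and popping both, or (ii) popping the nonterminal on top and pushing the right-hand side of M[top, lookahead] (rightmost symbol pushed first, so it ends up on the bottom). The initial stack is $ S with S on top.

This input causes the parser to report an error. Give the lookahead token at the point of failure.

g

      Stack        Input            Action
   1  $ S          a a g a a g g $  expand S ::= L a L
   2  $ L a L      a a g a a g g $  expand L ::= a C g
   3  $ L a g C a  a a g a a g g $  match a
   4  $ L a g C    a g a a g g $    expand C ::= a
   5  $ L a g a    a g a a g g $    match a
   6  $ L a g      g a a g g $      match g
   7  $ L a        a a g g $        match a
   8  $ L          a g g $          expand L ::= a C g
   9  $ g C a      a g g $          match a
  10  $ g C        g g $            expand C ::= λ
  11  $ g          g g $            match g
  12  $            g $              error: stack empty but input remains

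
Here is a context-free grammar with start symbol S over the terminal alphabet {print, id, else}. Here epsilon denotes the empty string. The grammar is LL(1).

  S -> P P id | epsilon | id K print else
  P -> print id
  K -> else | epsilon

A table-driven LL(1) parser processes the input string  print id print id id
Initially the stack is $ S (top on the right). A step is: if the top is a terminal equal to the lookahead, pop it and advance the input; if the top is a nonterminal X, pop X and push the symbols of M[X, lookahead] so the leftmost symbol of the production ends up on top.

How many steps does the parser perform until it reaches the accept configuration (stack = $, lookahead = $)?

8

step 1: stack=$ S  input=print id print id id $  — expand S -> P P id
step 2: stack=$ id P P  input=print id print id id $  — expand P -> print id
step 3: stack=$ id P id print  input=print id print id id $  — match print
step 4: stack=$ id P id  input=id print id id $  — match id
step 5: stack=$ id P  input=print id id $  — expand P -> print id
step 6: stack=$ id id print  input=print id id $  — match print
step 7: stack=$ id id  input=id id $  — match id
step 8: stack=$ id  input=id $  — match id
Accept reached after 8 steps.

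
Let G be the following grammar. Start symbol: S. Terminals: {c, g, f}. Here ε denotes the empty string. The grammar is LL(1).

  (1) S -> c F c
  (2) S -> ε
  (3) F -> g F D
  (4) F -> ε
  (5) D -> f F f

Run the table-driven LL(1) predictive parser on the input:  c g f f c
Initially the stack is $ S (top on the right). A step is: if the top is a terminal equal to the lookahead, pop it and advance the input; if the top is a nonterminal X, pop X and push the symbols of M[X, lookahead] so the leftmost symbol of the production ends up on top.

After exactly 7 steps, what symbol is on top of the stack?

F

step 1: stack=$ S  input=c g f f c $  — expand S -> c F c
step 2: stack=$ c F c  input=c g f f c $  — match c
step 3: stack=$ c F  input=g f f c $  — expand F -> g F D
step 4: stack=$ c D F g  input=g f f c $  — match g
step 5: stack=$ c D F  input=f f c $  — expand F -> ε
step 6: stack=$ c D  input=f f c $  — expand D -> f F f
step 7: stack=$ c f F f  input=f f c $  — match f
Stack after step 7: $ c f F (top = F).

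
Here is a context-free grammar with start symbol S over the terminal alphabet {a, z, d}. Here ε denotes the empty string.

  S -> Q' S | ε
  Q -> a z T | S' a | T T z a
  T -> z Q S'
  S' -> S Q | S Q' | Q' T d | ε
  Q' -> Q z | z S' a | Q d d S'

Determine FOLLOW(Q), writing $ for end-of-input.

FIRST(T): from T->z Q S' we get {z}. So FIRST(T) = {z}.
FIRST(S): from S->Q' S we get {a, z}; from S->ε we get {ε}. So FIRST(S) = {ε, a, z}.
FIRST(Q): from Q->a z T we get {a}; from Q->S' a we get {a, z}; from Q->T T z a we get {z}. So FIRST(Q) = {a, z}.
FIRST(Q'): from Q'->Q z we get {a, z}; from Q'->z S' a we get {z}; from Q'->Q d d S' we get {a, z}. So FIRST(Q') = {a, z}.
FIRST(S'): from S'->S Q we get {a, z}; from S'->S Q' we get {a, z}; from S'->Q' T d we get {a, z}; from S'->ε we get {ε}. So FIRST(S') = {ε, a, z}.
FOLLOW(S) includes $ since S is the start symbol.
FOLLOW(S): in S->Q' S, the suffix after S is empty (adds nothing new); in S'->S Q, S is followed by Q with FIRST {a, z}; in S'->S Q', S is followed by Q' with FIRST {a, z}. Thus FOLLOW(S) = {$, a, z}.
FOLLOW(Q): in T->z Q S', Q is followed by S' with FIRST {ε, a, z}; in T->z Q S', the suffix after Q is nullable, so FOLLOW(Q) ⊇ FOLLOW(T) = {$, a, d, z}; in S'->S Q, the suffix after Q is empty, so FOLLOW(Q) ⊇ FOLLOW(S') = {$, a, d, z}; in Q'->Q z, Q is followed by z with FIRST {z}; in Q'->Q d d S', Q is followed by d d S' with FIRST {d}. Thus FOLLOW(Q) = {$, a, d, z}.
FOLLOW(T): in Q->a z T, the suffix after T is empty, so FOLLOW(T) ⊇ FOLLOW(Q) = {$, a, d, z}; in Q->T T z a (occurrence 1), T is followed by T z a with FIRST {z}; in Q->T T z a (occurrence 2), T is followed by z a with FIRST {z}; in S'->Q' T d, T is followed by d with FIRST {d}. Thus FOLLOW(T) = {$, a, d, z}.
FOLLOW(S'): in Q->S' a, S' is followed by a with FIRST {a}; in T->z Q S', the suffix after S' is empty, so FOLLOW(S') ⊇ FOLLOW(T) = {$, a, d, z}; in Q'->z S' a, S' is followed by a with FIRST {a}; in Q'->Q d d S', the suffix after S' is empty, so FOLLOW(S') ⊇ FOLLOW(Q') = {$, a, d, z}. Thus FOLLOW(S') = {$, a, d, z}.
FOLLOW(Q'): in S->Q' S, Q' is followed by S with FIRST {ε, a, z}; in S->Q' S, the suffix after Q' is nullable, so FOLLOW(Q') ⊇ FOLLOW(S) = {$, a, z}; in S'->S Q', the suffix after Q' is empty, so FOLLOW(Q') ⊇ FOLLOW(S') = {$, a, d, z}; in S'->Q' T d, Q' is followed by T d with FIRST {z}. Thus FOLLOW(Q') = {$, a, d, z}.

{$, a, d, z}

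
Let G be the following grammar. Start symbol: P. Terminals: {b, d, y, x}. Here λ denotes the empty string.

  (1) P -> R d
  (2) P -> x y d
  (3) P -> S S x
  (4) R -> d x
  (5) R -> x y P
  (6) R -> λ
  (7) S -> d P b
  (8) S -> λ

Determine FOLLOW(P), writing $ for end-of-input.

FIRST(R): from R->d x we get {d}; from R->x y P we get {x}; from R->λ we get {λ}. So FIRST(R) = {λ, d, x}.
FIRST(S): from S->d P b we get {d}; from S->λ we get {λ}. So FIRST(S) = {λ, d}.
FIRST(P): from P->R d we get {d, x}; from P->x y d we get {x}; from P->S S x we get {d, x}. So FIRST(P) = {d, x}.
FOLLOW(P) includes $ since P is the start symbol.
FOLLOW(R): in P->R d, R is followed by d with FIRST {d}. Thus FOLLOW(R) = {d}.
FOLLOW(P): in R->x y P, the suffix after P is empty, so FOLLOW(P) ⊇ FOLLOW(R) = {d}; in S->d P b, P is followed by b with FIRST {b}. Thus FOLLOW(P) = {$, b, d}.
FOLLOW(S): in P->S S x (occurrence 1), S is followed by S x with FIRST {d, x}; in P->S S x (occurrence 2), S is followed by x with FIRST {x}. Thus FOLLOW(S) = {d, x}.

{$, b, d}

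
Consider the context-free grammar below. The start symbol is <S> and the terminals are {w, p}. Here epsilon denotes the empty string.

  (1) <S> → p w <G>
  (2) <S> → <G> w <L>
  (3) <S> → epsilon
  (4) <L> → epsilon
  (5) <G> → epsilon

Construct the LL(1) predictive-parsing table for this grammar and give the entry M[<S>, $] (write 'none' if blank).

FIRST(<L>) = {epsilon}
FIRST(<G>) = {epsilon}
FIRST(<S>) = {epsilon, p, w}  (via <G> w <L>)
FOLLOW(<S>) includes $ since <S> is the start symbol.
FOLLOW(<S>): <S> appears on no right-hand side. Thus FOLLOW(<S>) = {$}.
For <S> → p w <G>: FIRST(p w <G>) = {p}, so it goes in M[<S>, t] for t ∈ {p}.
For <S> → <G> w <L>: FIRST(<G> w <L>) = {w}, so it goes in M[<S>, t] for t ∈ {w}.
For <S> → epsilon: FIRST(epsilon) = {epsilon}, so it goes in M[<S>, t] for t ∈ {}; since epsilon ∈ FIRST, also for every t ∈ FOLLOW(<S>) = {$}.

<S> → epsilon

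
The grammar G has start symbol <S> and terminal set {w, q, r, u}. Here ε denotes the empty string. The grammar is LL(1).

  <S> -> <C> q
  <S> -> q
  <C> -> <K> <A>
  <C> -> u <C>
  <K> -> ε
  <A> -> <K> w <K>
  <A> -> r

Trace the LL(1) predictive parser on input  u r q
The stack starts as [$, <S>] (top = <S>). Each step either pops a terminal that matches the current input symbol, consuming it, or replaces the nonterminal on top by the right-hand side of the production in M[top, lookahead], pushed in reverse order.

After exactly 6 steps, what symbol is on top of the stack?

r

     Stack        Input    Action
  1  $ <S>        u r q $  expand <S> -> <C> q
  2  $ q <C>      u r q $  expand <C> -> u <C>
  3  $ q <C> u    u r q $  match u
  4  $ q <C>      r q $    expand <C> -> <K> <A>
  5  $ q <A> <K>  r q $    expand <K> -> ε
  6  $ q <A>      r q $    expand <A> -> r
Stack after step 6: $ q r (top = r).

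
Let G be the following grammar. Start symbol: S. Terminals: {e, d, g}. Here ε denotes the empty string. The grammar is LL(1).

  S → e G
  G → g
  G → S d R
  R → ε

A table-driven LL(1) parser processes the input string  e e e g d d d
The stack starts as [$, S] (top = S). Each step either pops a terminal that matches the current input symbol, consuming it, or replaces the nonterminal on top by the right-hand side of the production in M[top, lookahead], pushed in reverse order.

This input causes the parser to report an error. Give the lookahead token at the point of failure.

      Stack          Input            Action
   1  $ S            e e e g d d d $  expand S → e G
   2  $ G e          e e e g d d d $  match e
   3  $ G            e e g d d d $    expand G → S d R
   4  $ R d S        e e g d d d $    expand S → e G
   5  $ R d G e      e e g d d d $    match e
   6  $ R d G        e g d d d $      expand G → S d R
   7  $ R d R d S    e g d d d $      expand S → e G
   8  $ R d R d G e  e g d d d $      match e
   9  $ R d R d G    g d d d $        expand G → g
  10  $ R d R d g    g d d d $        match g
  11  $ R d R d      d d d $          match d
  12  $ R d R        d d $            expand R → ε
  13  $ R d          d d $            match d
  14  $ R            d $              expand R → ε
  15  $              d $              error: stack empty but input remains

d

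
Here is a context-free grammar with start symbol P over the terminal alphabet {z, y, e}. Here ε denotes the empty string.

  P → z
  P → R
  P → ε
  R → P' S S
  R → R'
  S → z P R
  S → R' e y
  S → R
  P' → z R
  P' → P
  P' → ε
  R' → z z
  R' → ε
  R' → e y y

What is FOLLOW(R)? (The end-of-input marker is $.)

FIRST(R') = {ε, e, z}
FIRST(P) = {ε, e, z}  (via R)
FIRST(P') = {ε, e, z}  (via P)
FIRST(R) = {ε, e, z}  (via P' S S, R')
FIRST(S) = {ε, e, z}  (via R' e y, R)
FOLLOW(P) includes $ since P is the start symbol.
FOLLOW(P): in S→z P R, P is followed by R with FIRST {ε, e, z}; in S→z P R, the suffix after P is nullable, so FOLLOW(P) ⊇ FOLLOW(S) = {$, e, z}; in P'→P, the suffix after P is empty, so FOLLOW(P) ⊇ FOLLOW(P') = {$, e, z}. Thus FOLLOW(P) = {$, e, z}.
FOLLOW(R): in P→R, the suffix after R is empty, so FOLLOW(R) ⊇ FOLLOW(P) = {$, e, z}; in S→z P R, the suffix after R is empty, so FOLLOW(R) ⊇ FOLLOW(S) = {$, e, z}; in S→R, the suffix after R is empty, so FOLLOW(R) ⊇ FOLLOW(S) = {$, e, z}; in P'→z R, the suffix after R is empty, so FOLLOW(R) ⊇ FOLLOW(P') = {$, e, z}. Thus FOLLOW(R) = {$, e, z}.
FOLLOW(S): in R→P' S S (occurrence 1), S is followed by S with FIRST {ε, e, z}; in R→P' S S (occurrence 1), the suffix after S is nullable, so FOLLOW(S) ⊇ FOLLOW(R) = {$, e, z}; in R→P' S S (occurrence 2), the suffix after S is empty, so FOLLOW(S) ⊇ FOLLOW(R) = {$, e, z}. Thus FOLLOW(S) = {$, e, z}.
FOLLOW(P'): in R→P' S S, P' is followed by S S with FIRST {ε, e, z}; in R→P' S S, the suffix after P' is nullable, so FOLLOW(P') ⊇ FOLLOW(R) = {$, e, z}. Thus FOLLOW(P') = {$, e, z}.
FOLLOW(R'): in R→R', the suffix after R' is empty, so FOLLOW(R') ⊇ FOLLOW(R) = {$, e, z}; in S→R' e y, R' is followed by e y with FIRST {e}. Thus FOLLOW(R') = {$, e, z}.

{$, e, z}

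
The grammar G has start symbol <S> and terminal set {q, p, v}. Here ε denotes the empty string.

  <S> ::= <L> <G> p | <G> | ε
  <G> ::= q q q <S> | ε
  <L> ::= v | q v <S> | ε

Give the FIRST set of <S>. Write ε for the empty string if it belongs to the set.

FIRST(<G>): from <G>::=q q q <S> we get {q}; from <G>::=ε we get {ε}. So FIRST(<G>) = {ε, q}.
FIRST(<L>): from <L>::=v we get {v}; from <L>::=q v <S> we get {q}; from <L>::=ε we get {ε}. So FIRST(<L>) = {ε, q, v}.
FIRST(<S>): from <S>::=<L> <G> p we get {p, q, v}; from <S>::=<G> we get {ε, q}; from <S>::=ε we get {ε}. So FIRST(<S>) = {ε, p, q, v}.

{ε, p, q, v}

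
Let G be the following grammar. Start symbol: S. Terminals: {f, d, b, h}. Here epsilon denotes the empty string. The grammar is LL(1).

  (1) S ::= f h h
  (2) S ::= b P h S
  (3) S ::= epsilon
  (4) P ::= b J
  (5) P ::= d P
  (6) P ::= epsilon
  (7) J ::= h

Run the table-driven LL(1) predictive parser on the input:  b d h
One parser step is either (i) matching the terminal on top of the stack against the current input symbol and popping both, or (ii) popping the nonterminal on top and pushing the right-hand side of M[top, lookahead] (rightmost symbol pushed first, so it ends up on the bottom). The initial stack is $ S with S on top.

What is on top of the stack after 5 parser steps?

h

     Stack      Input    Action
  1  $ S        b d h $  expand S ::= b P h S
  2  $ S h P b  b d h $  match b
  3  $ S h P    d h $    expand P ::= d P
  4  $ S h P d  d h $    match d
  5  $ S h P    h $      expand P ::= epsilon
Stack after step 5: $ S h (top = h).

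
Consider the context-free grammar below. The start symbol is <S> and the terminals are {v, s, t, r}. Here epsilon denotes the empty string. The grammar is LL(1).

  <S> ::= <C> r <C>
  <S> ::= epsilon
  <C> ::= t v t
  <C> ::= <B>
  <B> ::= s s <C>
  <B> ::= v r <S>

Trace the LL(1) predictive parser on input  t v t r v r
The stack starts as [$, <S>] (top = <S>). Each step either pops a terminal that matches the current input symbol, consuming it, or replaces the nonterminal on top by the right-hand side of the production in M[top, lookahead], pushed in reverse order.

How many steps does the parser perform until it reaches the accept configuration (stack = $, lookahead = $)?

      Stack          Input          Action
   1  $ <S>          t v t r v r $  expand <S> ::= <C> r <C>
   2  $ <C> r <C>    t v t r v r $  expand <C> ::= t v t
   3  $ <C> r t v t  t v t r v r $  match t
   4  $ <C> r t v    v t r v r $    match v
   5  $ <C> r t      t r v r $      match t
   6  $ <C> r        r v r $        match r
   7  $ <C>          v r $          expand <C> ::= <B>
   8  $ <B>          v r $          expand <B> ::= v r <S>
   9  $ <S> r v      v r $          match v
  10  $ <S> r        r $            match r
  11  $ <S>          $              expand <S> ::= epsilon
Accept reached after 11 steps.

11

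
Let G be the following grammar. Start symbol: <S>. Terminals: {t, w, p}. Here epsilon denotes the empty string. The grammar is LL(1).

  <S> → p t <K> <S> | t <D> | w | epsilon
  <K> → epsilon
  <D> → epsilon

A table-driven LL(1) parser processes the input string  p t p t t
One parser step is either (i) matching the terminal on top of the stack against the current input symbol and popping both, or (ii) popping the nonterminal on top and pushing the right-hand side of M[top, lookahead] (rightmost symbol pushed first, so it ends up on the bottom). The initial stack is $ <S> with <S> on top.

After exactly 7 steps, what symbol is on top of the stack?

     Stack          Input        Action
  1  $ <S>          p t p t t $  expand <S> → p t <K> <S>
  2  $ <S> <K> t p  p t p t t $  match p
  3  $ <S> <K> t    t p t t $    match t
  4  $ <S> <K>      p t t $      expand <K> → epsilon
  5  $ <S>          p t t $      expand <S> → p t <K> <S>
  6  $ <S> <K> t p  p t t $      match p
  7  $ <S> <K> t    t t $        match t
Stack after step 7: $ <S> <K> (top = <K>).

<K>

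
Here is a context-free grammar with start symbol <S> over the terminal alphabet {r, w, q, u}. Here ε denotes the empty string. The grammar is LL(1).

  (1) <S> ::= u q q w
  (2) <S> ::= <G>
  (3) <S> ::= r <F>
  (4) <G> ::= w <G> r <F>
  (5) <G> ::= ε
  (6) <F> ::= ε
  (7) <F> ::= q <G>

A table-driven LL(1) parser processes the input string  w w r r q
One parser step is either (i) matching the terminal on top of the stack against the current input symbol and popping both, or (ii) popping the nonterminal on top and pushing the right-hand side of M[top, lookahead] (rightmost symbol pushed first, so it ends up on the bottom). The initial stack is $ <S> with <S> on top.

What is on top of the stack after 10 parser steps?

q

      Stack                Input        Action
   1  $ <S>                w w r r q $  expand <S> ::= <G>
   2  $ <G>                w w r r q $  expand <G> ::= w <G> r <F>
   3  $ <F> r <G> w        w w r r q $  match w
   4  $ <F> r <G>          w r r q $    expand <G> ::= w <G> r <F>
   5  $ <F> r <F> r <G> w  w r r q $    match w
   6  $ <F> r <F> r <G>    r r q $      expand <G> ::= ε
   7  $ <F> r <F> r        r r q $      match r
   8  $ <F> r <F>          r q $        expand <F> ::= ε
   9  $ <F> r              r q $        match r
  10  $ <F>                q $          expand <F> ::= q <G>
Stack after step 10: $ <G> q (top = q).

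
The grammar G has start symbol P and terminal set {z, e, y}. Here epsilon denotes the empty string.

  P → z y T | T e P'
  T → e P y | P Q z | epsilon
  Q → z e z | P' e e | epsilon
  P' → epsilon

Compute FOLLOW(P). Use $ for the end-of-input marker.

{$, e, y, z}

FIRST(P') = {epsilon}
FIRST(Q) = {epsilon, e, z}  (via P' e e)
FIRST(P) = {e, z}  (via T e P')
FIRST(T) = {epsilon, e, z}  (via P Q z)
FOLLOW(P) includes $ since P is the start symbol.
FOLLOW(P): in T→e P y, P is followed by y with FIRST {y}; in T→P Q z, P is followed by Q z with FIRST {e, z}. Thus FOLLOW(P) = {$, e, y, z}.
FOLLOW(T): in P→z y T, the suffix after T is empty, so FOLLOW(T) ⊇ FOLLOW(P) = {$, e, y, z}; in P→T e P', T is followed by e P' with FIRST {e}. Thus FOLLOW(T) = {$, e, y, z}.
FOLLOW(Q): in T→P Q z, Q is followed by z with FIRST {z}. Thus FOLLOW(Q) = {z}.
FOLLOW(P'): in P→T e P', the suffix after P' is empty, so FOLLOW(P') ⊇ FOLLOW(P) = {$, e, y, z}; in Q→P' e e, P' is followed by e e with FIRST {e}. Thus FOLLOW(P') = {$, e, y, z}.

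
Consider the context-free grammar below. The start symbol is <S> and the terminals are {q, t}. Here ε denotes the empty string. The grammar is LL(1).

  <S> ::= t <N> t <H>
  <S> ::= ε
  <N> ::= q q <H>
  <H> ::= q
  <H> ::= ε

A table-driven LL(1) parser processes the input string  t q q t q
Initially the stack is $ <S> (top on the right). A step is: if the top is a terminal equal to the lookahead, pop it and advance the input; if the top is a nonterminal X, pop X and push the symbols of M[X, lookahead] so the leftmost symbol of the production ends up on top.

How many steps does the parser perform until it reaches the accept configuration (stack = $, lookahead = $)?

9

     Stack            Input        Action
  1  $ <S>            t q q t q $  expand <S> ::= t <N> t <H>
  2  $ <H> t <N> t    t q q t q $  match t
  3  $ <H> t <N>      q q t q $    expand <N> ::= q q <H>
  4  $ <H> t <H> q q  q q t q $    match q
  5  $ <H> t <H> q    q t q $      match q
  6  $ <H> t <H>      t q $        expand <H> ::= ε
  7  $ <H> t          t q $        match t
  8  $ <H>            q $          expand <H> ::= q
  9  $ q              q $          match q
Accept reached after 9 steps.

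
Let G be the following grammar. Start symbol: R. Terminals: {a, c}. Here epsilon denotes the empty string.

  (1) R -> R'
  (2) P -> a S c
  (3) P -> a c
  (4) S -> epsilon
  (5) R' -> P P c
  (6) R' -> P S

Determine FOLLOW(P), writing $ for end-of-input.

{$, a, c}

FIRST(P): from P->a S c we get {a}; from P->a c we get {a}. So FIRST(P) = {a}.
FIRST(S): from S->epsilon we get {epsilon}. So FIRST(S) = {epsilon}.
FIRST(R'): from R'->P P c we get {a}; from R'->P S we get {a}. So FIRST(R') = {a}.
FIRST(R): from R->R' we get {a}. So FIRST(R) = {a}.
FOLLOW(R) includes $ since R is the start symbol.
FOLLOW(R): R appears on no right-hand side. Thus FOLLOW(R) = {$}.
FOLLOW(R'): in R->R', the suffix after R' is empty, so FOLLOW(R') ⊇ FOLLOW(R) = {$}. Thus FOLLOW(R') = {$}.
FOLLOW(P): in R'->P P c (occurrence 1), P is followed by P c with FIRST {a}; in R'->P P c (occurrence 2), P is followed by c with FIRST {c}; in R'->P S, P is followed by S with FIRST {epsilon}; in R'->P S, the suffix after P is nullable, so FOLLOW(P) ⊇ FOLLOW(R') = {$}. Thus FOLLOW(P) = {$, a, c}.
FOLLOW(S): in P->a S c, S is followed by c with FIRST {c}; in R'->P S, the suffix after S is empty, so FOLLOW(S) ⊇ FOLLOW(R') = {$}. Thus FOLLOW(S) = {$, c}.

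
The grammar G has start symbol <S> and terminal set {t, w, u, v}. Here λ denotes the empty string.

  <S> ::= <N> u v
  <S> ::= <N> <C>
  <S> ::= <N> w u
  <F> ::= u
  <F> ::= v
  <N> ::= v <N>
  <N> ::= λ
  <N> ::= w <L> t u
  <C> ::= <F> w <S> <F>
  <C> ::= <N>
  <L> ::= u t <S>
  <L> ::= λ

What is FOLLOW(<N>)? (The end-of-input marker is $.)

{$, t, u, v, w}

FIRST(<F>) = {u, v}
FIRST(<N>) = {λ, v, w}
FIRST(<L>) = {λ, u}
FIRST(<C>) = {λ, u, v, w}  (via <F> w <S> <F>, <N>)
FIRST(<S>) = {λ, u, v, w}  (via <N> u v, <N> <C>, <N> w u)
FOLLOW(<S>) includes $ since <S> is the start symbol.
FOLLOW(<L>): in <N>::=w <L> t u, <L> is followed by t u with FIRST {t}. Thus FOLLOW(<L>) = {t}.
FOLLOW(<S>): in <C>::=<F> w <S> <F>, <S> is followed by <F> with FIRST {u, v}; in <L>::=u t <S>, the suffix after <S> is empty, so FOLLOW(<S>) ⊇ FOLLOW(<L>) = {t}. Thus FOLLOW(<S>) = {$, t, u, v}.
FOLLOW(<C>): in <S>::=<N> <C>, the suffix after <C> is empty, so FOLLOW(<C>) ⊇ FOLLOW(<S>) = {$, t, u, v}. Thus FOLLOW(<C>) = {$, t, u, v}.
FOLLOW(<F>): in <C>::=<F> w <S> <F> (occurrence 1), <F> is followed by w <S> <F> with FIRST {w}; in <C>::=<F> w <S> <F> (occurrence 2), the suffix after <F> is empty, so FOLLOW(<F>) ⊇ FOLLOW(<C>) = {$, t, u, v}. Thus FOLLOW(<F>) = {$, t, u, v, w}.
FOLLOW(<N>): in <S>::=<N> u v, <N> is followed by u v with FIRST {u}; in <S>::=<N> <C>, <N> is followed by <C> with FIRST {λ, u, v, w}; in <S>::=<N> <C>, the suffix after <N> is nullable, so FOLLOW(<N>) ⊇ FOLLOW(<S>) = {$, t, u, v}; in <S>::=<N> w u, <N> is followed by w u with FIRST {w}; in <N>::=v <N>, the suffix after <N> is empty (adds nothing new); in <C>::=<N>, the suffix after <N> is empty, so FOLLOW(<N>) ⊇ FOLLOW(<C>) = {$, t, u, v}. Thus FOLLOW(<N>) = {$, t, u, v, w}.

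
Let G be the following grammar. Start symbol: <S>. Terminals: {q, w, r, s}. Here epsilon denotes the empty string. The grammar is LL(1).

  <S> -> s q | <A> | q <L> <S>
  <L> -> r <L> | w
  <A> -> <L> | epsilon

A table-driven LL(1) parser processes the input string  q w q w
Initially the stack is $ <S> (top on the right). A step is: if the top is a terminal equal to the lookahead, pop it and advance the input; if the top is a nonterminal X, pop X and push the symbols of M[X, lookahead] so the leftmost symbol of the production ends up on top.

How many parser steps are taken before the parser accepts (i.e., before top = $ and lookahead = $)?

10

      Stack        Input      Action
   1  $ <S>        q w q w $  expand <S> -> q <L> <S>
   2  $ <S> <L> q  q w q w $  match q
   3  $ <S> <L>    w q w $    expand <L> -> w
   4  $ <S> w      w q w $    match w
   5  $ <S>        q w $      expand <S> -> q <L> <S>
   6  $ <S> <L> q  q w $      match q
   7  $ <S> <L>    w $        expand <L> -> w
   8  $ <S> w      w $        match w
   9  $ <S>        $          expand <S> -> <A>
  10  $ <A>        $          expand <A> -> epsilon
Accept reached after 10 steps.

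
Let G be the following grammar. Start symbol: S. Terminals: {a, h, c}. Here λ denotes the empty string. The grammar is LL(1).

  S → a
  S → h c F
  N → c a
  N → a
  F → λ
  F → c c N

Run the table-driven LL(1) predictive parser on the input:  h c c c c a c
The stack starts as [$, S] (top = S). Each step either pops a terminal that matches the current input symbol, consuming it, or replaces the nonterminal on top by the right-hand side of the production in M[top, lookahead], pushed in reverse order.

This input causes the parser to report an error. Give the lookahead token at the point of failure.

step 1: stack=$ S  input=h c c c c a c $  — expand S → h c F
step 2: stack=$ F c h  input=h c c c c a c $  — match h
step 3: stack=$ F c  input=c c c c a c $  — match c
step 4: stack=$ F  input=c c c a c $  — expand F → c c N
step 5: stack=$ N c c  input=c c c a c $  — match c
step 6: stack=$ N c  input=c c a c $  — match c
step 7: stack=$ N  input=c a c $  — expand N → c a
step 8: stack=$ a c  input=c a c $  — match c
step 9: stack=$ a  input=a c $  — match a
step 10: stack=$  input=c $  — error: stack empty but input remains

c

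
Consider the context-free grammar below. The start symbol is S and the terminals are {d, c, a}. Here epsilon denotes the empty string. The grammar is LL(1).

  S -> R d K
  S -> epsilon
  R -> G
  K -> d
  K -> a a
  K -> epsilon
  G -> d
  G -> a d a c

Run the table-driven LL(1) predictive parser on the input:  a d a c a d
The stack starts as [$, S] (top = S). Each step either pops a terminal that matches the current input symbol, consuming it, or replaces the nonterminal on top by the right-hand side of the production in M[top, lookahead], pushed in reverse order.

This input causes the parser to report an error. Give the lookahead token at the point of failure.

     Stack          Input          Action
  1  $ S            a d a c a d $  expand S -> R d K
  2  $ K d R        a d a c a d $  expand R -> G
  3  $ K d G        a d a c a d $  expand G -> a d a c
  4  $ K d c a d a  a d a c a d $  match a
  5  $ K d c a d    d a c a d $    match d
  6  $ K d c a      a c a d $      match a
  7  $ K d c        c a d $        match c
  8  $ K d          a d $          error: top is terminal d but lookahead is a

a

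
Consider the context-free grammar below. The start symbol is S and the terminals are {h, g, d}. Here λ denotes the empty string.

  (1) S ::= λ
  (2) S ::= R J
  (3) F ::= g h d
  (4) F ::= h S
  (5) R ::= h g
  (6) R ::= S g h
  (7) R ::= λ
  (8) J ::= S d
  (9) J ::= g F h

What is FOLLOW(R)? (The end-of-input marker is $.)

FIRST(F): from F::=g h d we get {g}; from F::=h S we get {h}. So FIRST(F) = {g, h}.
FIRST(S): from S::=λ we get {λ}; from S::=R J we get {d, g, h}. So FIRST(S) = {λ, d, g, h}.
FIRST(R): from R::=h g we get {h}; from R::=S g h we get {d, g, h}; from R::=λ we get {λ}. So FIRST(R) = {λ, d, g, h}.
FIRST(J): from J::=S d we get {d, g, h}; from J::=g F h we get {g}. So FIRST(J) = {d, g, h}.
FOLLOW(S) includes $ since S is the start symbol.
FOLLOW(F): in J::=g F h, F is followed by h with FIRST {h}. Thus FOLLOW(F) = {h}.
FOLLOW(S): in F::=h S, the suffix after S is empty, so FOLLOW(S) ⊇ FOLLOW(F) = {h}; in R::=S g h, S is followed by g h with FIRST {g}; in J::=S d, S is followed by d with FIRST {d}. Thus FOLLOW(S) = {$, d, g, h}.
FOLLOW(R): in S::=R J, R is followed by J with FIRST {d, g, h}. Thus FOLLOW(R) = {d, g, h}.
FOLLOW(J): in S::=R J, the suffix after J is empty, so FOLLOW(J) ⊇ FOLLOW(S) = {$, d, g, h}. Thus FOLLOW(J) = {$, d, g, h}.

{d, g, h}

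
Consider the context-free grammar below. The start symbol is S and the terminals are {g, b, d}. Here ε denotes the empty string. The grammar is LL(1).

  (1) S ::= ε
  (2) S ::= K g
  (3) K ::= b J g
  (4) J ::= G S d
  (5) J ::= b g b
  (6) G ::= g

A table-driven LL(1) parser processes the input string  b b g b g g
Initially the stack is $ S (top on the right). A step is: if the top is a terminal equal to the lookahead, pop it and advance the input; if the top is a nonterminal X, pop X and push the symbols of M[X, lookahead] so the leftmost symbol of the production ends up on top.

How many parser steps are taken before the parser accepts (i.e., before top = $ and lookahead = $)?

     Stack        Input          Action
  1  $ S          b b g b g g $  expand S ::= K g
  2  $ g K        b b g b g g $  expand K ::= b J g
  3  $ g g J b    b b g b g g $  match b
  4  $ g g J      b g b g g $    expand J ::= b g b
  5  $ g g b g b  b g b g g $    match b
  6  $ g g b g    g b g g $      match g
  7  $ g g b      b g g $        match b
  8  $ g g        g g $          match g
  9  $ g          g $            match g
Accept reached after 9 steps.

9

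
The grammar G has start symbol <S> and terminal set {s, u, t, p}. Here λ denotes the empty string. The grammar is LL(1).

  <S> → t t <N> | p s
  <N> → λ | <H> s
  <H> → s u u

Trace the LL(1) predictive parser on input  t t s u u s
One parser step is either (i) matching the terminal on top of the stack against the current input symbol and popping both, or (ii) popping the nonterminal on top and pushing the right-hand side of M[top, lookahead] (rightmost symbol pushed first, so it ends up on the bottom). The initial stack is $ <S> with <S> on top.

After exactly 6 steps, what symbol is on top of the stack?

u

     Stack      Input          Action
  1  $ <S>      t t s u u s $  expand <S> → t t <N>
  2  $ <N> t t  t t s u u s $  match t
  3  $ <N> t    t s u u s $    match t
  4  $ <N>      s u u s $      expand <N> → <H> s
  5  $ s <H>    s u u s $      expand <H> → s u u
  6  $ s u u s  s u u s $      match s
Stack after step 6: $ s u u (top = u).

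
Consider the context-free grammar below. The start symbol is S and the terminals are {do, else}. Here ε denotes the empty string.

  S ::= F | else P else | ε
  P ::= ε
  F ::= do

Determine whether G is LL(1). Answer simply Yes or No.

Yes

FIRST(S) = {ε, do, else}
FIRST(P) = {ε}
FIRST(F) = {do}
FOLLOW(S) = {$}
FOLLOW(P) = {else}
FOLLOW(F) = {$}
Each cell of M receives at most one production.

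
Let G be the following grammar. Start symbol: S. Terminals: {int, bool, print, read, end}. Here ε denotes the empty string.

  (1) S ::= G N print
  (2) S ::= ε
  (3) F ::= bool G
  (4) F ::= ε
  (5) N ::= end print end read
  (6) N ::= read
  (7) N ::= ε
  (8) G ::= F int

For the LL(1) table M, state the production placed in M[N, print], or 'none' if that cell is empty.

N ::= ε

FIRST(F) = {ε, bool}
FIRST(N) = {ε, end, read}
FIRST(G) = {bool, int}  (via F int)
FIRST(S) = {ε, bool, int}  (via G N print)
FOLLOW(S) includes $ since S is the start symbol.
FOLLOW(N): in S::=G N print, N is followed by print with FIRST {print}. Thus FOLLOW(N) = {print}.
For N ::= end print end read: FIRST(end print end read) = {end}, so it goes in M[N, t] for t ∈ {end}.
For N ::= read: FIRST(read) = {read}, so it goes in M[N, t] for t ∈ {read}.
For N ::= ε: FIRST(ε) = {ε}, so it goes in M[N, t] for t ∈ {}; since ε ∈ FIRST, also for every t ∈ FOLLOW(N) = {print}.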